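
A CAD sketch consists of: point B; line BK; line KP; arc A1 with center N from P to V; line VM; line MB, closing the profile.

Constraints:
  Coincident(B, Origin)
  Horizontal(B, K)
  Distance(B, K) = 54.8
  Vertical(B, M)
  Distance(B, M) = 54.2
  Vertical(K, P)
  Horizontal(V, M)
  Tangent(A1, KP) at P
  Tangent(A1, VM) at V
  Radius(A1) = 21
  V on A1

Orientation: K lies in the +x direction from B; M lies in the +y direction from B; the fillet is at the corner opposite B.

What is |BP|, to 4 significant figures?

64.07

B is at the origin; BK is horizontal with |BK| = 54.8 and K on the +x side, so K = (54.80, 0.000). BM is vertical with |BM| = 54.2 and M on the +y side, so M = (0.000, 54.20). The virtual corner opposite B is at (54.80, 54.20). Since A1 is tangent to KP there, NP ⟂ KP and A1 meets VM tangentially, so NV is at right angles to VM, with radius 21.0, so the center N sits 21.0 in from both sides at N = (33.80, 33.20). That places the tangent points at P = (54.80, 33.20) on KP and V = (33.80, 54.20) on VM. Then |BP| = |P − B| = 64.07.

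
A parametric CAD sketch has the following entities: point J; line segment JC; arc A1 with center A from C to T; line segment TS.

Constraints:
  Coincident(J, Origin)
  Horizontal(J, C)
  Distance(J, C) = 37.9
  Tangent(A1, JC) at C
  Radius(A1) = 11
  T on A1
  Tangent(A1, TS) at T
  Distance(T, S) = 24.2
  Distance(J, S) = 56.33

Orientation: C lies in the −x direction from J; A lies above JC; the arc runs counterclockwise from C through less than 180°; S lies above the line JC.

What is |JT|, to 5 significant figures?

33.492

J is at the origin; JC is horizontal with |JC| = 37.9 and C on the −x side, so C = (-37.900, 0.0000). Tangency of A1 to JC means the radius AC is perpendicular to JC, so A = C + (0, 11) = (-37.900, 11.000). Since AT ⟂ TS (tangency), |AS| = √(11.0² + 24.2²) = 26.583 regardless of where T sits on A1. So S lies on both circle(J, 56.33) and circle(A, 26.583); the above-JC intersection is S = (-42.283, 37.219). T is the foot of the tangent from S: T = (-28.773, 17.141).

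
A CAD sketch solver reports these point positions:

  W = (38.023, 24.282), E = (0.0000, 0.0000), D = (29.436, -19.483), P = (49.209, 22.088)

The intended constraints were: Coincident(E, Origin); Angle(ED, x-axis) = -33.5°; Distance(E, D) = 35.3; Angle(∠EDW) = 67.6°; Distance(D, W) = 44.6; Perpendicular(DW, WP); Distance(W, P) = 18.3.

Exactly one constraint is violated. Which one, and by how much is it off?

Distance(W, P) = 18.3 — off by 6.90.

E = (0.00, 0.00) ✓; ED at -33.50° ✓; |ED| = 35.30 ✓; ∠EDW = 67.60° ✓; |DW| = 44.60 ✓; ∠(DW, WP) = 90.00° ✓; |WP| = 11.40 ✗.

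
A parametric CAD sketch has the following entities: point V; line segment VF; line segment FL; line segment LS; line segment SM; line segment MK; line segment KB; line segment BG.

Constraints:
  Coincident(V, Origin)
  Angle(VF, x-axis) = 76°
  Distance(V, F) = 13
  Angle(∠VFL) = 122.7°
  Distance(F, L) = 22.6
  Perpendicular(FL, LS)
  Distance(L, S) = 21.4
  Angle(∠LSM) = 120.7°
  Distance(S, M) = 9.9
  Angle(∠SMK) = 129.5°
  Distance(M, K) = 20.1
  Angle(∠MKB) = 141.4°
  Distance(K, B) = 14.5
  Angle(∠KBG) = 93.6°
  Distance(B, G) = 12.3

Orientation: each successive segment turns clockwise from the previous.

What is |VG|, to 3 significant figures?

11.7

∠MKB = 141.4° gives KB at 140° from the x-axis; with |KB| = 14.5, B = (-6.28, 1.72). ∠KBG = 93.6° gives BG at 53.9° from the x-axis; with |BG| = 12.3, G = (0.965, 11.7). Then |VG| = |G − V| = 11.7.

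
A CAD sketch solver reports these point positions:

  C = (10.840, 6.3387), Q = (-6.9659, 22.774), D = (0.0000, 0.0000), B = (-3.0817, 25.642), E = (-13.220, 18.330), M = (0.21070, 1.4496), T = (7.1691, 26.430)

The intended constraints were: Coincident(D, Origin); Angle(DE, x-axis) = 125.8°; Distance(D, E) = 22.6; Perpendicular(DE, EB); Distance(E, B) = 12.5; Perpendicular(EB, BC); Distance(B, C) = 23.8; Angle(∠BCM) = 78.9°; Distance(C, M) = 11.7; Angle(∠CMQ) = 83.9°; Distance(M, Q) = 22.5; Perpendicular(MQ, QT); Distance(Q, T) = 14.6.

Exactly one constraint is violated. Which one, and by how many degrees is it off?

Perpendicular(MQ, QT) — off by 4.10°.

D = (0.00, 0.00) ✓; DE at 125.8° ✓; |DE| = 22.60 ✓; ∠(DE, EB) = 90.00° ✓; |EB| = 12.50 ✓; ∠(EB, BC) = 90.00° ✓; |BC| = 23.80 ✓; ∠BCM = 78.90° ✓; |CM| = 11.70 ✓; ∠CMQ = 83.90° ✓; |MQ| = 22.50 ✓; ∠(MQ, QT) = 94.10° ✗; |QT| = 14.60 ✓.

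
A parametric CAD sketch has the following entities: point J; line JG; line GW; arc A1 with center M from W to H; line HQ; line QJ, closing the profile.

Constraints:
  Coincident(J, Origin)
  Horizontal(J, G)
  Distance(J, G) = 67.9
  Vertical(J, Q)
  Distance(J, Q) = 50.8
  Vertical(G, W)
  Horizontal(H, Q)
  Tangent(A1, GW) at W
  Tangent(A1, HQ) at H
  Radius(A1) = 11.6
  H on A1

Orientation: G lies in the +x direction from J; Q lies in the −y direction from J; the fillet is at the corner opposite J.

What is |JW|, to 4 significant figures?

78.40

J is at the origin; J and G share the same y with |JG| = 67.9 and G on the +x side, so G = (67.90, 0.000). JQ is vertical with |JQ| = 50.8 and Q on the −y side, so Q = (0.000, -50.80). The virtual corner opposite J is at (67.90, -50.80). Since A1 is tangent to GW there, MW ⟂ GW and the tangent condition forces MH to be normal to HQ, with radius 11.6, so the center M sits 11.6 in from both sides at M = (56.30, -39.20). That places the tangent points at W = (67.90, -39.20) on GW and H = (56.30, -50.80) on HQ. Then |JW| = |W − J| = 78.40.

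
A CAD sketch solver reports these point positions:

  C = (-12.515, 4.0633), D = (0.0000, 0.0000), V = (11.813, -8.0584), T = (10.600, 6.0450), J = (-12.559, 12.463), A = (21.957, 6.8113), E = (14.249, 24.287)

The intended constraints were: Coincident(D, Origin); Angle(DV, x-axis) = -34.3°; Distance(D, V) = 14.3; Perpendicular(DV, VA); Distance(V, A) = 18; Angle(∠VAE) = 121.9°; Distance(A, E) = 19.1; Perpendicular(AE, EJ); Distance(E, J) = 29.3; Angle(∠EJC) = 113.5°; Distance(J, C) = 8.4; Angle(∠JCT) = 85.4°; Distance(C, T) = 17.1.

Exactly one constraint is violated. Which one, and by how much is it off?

Distance(C, T) = 17.1 — off by 6.10.

D = (0.00, 0.00) ✓; DV at -34.30° ✓; |DV| = 14.30 ✓; ∠(DV, VA) = 90.00° ✓; |VA| = 18.00 ✓; ∠VAE = 121.9° ✓; |AE| = 19.10 ✓; ∠(AE, EJ) = 90.00° ✓; |EJ| = 29.30 ✓; ∠EJC = 113.5° ✓; |JC| = 8.400 ✓; ∠JCT = 85.40° ✓; |CT| = 23.20 ✗.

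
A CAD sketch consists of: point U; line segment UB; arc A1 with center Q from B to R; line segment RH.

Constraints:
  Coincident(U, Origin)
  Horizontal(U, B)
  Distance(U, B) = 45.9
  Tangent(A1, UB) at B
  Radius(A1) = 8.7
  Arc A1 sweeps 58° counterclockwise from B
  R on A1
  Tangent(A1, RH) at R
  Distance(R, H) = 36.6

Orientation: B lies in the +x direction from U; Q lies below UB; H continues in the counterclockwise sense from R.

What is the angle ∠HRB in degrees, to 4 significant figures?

151.0°

On A1, B sits at bearing 90° from Q; a 58° counterclockwise sweep puts R at bearing 148°, so R = Q + 8.7·(cos 148°, sin 148°) = (38.52, -4.090). The tangent condition forces QR to be normal to RH, so RH runs along (−sin 148°, cos 148°); with |RH| = 36.6, H = (19.13, -35.13). Then cos ∠HRB = RH·RB / (|RH||RB|), giving 151.0°.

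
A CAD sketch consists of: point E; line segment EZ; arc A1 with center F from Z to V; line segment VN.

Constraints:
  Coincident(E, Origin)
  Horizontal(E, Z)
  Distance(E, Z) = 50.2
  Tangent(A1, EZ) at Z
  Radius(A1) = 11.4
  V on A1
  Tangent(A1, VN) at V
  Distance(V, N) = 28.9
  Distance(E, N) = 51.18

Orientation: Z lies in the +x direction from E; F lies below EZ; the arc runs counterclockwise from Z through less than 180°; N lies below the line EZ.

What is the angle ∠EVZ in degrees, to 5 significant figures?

125.95°

Checks: |FV| = 11.40 ✓; ∠(FV, VN) = 90.00° ✓; |VN| = 28.90 ✓; |EN| = 51.18 ✓.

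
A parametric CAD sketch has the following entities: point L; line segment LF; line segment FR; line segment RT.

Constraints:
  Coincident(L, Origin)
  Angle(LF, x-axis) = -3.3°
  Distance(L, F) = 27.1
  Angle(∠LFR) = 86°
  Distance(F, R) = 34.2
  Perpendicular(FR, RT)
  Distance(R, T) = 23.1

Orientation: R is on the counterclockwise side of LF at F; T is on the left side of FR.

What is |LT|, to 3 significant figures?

32.5

L is at the origin; LF runs at -3.3° with length 27.1, so F = 27.1·(cos -3.3°, sin -3.3°) = (27.1, -1.56). ∠LFR = 86.0°, so FR runs at -3.3° + (180° − 86.0°) = 90.7° from the x-axis; with |FR| = 34.2, R = F + 34.2·(cos 90.7°, sin 90.7°) = (26.6, 32.6). The perpendicularity gives RT at right angles to FR; with |RT| = 23.1 on the left of FR, T = R + 23.1·(-1.00, -0.0122) = (3.54, 32.4). Then |LT| = |T − L| = 32.5.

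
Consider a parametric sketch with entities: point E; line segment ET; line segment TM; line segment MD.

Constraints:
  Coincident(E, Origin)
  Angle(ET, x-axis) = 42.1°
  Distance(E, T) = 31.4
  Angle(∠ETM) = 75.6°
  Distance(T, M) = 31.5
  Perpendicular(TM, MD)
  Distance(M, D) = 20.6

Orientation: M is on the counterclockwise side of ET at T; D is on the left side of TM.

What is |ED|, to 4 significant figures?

25.64

E is at the origin; ET runs at 42.1° with length 31.4, so T = 31.4·(cos 42.1°, sin 42.1°) = (23.30, 21.05). ∠ETM = 75.6°, so TM runs at 42.1° + (180° − 75.6°) = 146.5° from the x-axis; with |TM| = 31.5, M = T + 31.5·(cos 146.5°, sin 146.5°) = (-2.969, 38.44). TM is perpendicular to MD; with |MD| = 20.6 on the left of TM, D = M + 20.6·(-0.5519, -0.8339) = (-14.34, 21.26). Then |ED| = |D − E| = 25.64.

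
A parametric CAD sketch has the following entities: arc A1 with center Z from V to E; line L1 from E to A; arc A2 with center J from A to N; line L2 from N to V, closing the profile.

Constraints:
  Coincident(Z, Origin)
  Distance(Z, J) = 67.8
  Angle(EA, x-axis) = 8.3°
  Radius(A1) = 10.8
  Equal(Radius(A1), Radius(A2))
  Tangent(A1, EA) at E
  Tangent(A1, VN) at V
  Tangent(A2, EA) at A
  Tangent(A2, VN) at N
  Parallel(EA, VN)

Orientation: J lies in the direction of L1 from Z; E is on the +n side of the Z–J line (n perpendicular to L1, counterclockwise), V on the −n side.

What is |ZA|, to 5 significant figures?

68.655

The slot axis is L1's direction at 8.3°, so u = (cos 8.3°, sin 8.3°) = (0.98953, 0.14436) and n = (−sin 8.3°, cos 8.3°) = (-0.14436, 0.98953). Z is at the origin and J lies 67.8 along u from Z, so J = 67.8·u = (67.090, 9.7874). Tangency of A1 to both parallel lines with radius 10.8 puts E and V at Z ± 10.8·n: E = (-1.5590, 10.687), V = (1.5590, -10.687). Equal radii place A and N the same way about J: A = J + 10.8·n = (65.531, 20.474), N = J − 10.8·n = (68.649, -0.89953). Then |ZA| = |A − Z| = 68.655.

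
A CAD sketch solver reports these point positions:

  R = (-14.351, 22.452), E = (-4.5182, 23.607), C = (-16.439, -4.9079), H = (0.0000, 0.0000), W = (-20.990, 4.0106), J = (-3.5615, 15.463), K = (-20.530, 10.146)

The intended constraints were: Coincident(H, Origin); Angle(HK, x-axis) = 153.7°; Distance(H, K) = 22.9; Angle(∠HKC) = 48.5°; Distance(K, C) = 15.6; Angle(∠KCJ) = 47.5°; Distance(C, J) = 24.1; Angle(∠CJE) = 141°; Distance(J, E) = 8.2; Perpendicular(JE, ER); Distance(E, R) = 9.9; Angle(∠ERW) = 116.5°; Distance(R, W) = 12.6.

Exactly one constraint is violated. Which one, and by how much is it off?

Distance(R, W) = 12.6 — off by 7.00.

H = (0.00, 0.00) ✓; HK at 153.7° ✓; |HK| = 22.90 ✓; ∠HKC = 48.50° ✓; |KC| = 15.60 ✓; ∠KCJ = 47.50° ✓; |CJ| = 24.10 ✓; ∠CJE = 141.0° ✓; |JE| = 8.200 ✓; ∠(JE, ER) = 90.00° ✓; |ER| = 9.900 ✓; ∠ERW = 116.5° ✓; |RW| = 19.60 ✗.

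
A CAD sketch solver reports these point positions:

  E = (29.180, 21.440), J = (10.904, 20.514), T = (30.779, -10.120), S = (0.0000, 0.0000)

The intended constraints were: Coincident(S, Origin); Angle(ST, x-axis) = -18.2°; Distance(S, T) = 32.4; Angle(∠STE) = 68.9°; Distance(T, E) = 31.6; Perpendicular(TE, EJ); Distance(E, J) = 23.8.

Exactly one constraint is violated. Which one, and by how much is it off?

Distance(E, J) = 23.8 — off by 5.50.

S = (0.00, 0.00) ✓; ST at -18.20° ✓; |ST| = 32.40 ✓; ∠STE = 68.90° ✓; |TE| = 31.60 ✓; ∠(TE, EJ) = 90.00° ✓; |EJ| = 18.30 ✗.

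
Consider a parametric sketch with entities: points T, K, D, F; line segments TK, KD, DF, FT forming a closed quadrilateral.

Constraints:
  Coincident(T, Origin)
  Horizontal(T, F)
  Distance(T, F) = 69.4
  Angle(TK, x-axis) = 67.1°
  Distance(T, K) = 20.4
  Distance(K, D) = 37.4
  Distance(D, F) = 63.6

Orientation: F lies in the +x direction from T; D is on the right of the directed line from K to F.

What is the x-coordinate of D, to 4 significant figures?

8.581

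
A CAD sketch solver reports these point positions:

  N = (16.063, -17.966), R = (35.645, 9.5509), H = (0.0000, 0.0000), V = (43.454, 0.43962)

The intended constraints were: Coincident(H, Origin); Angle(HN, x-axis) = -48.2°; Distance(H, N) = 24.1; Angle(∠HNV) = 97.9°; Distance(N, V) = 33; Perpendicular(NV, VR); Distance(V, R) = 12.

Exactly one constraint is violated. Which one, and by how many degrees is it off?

Perpendicular(NV, VR) — off by 6.70°.

H = (0.00, 0.00) ✓; HN at -48.20° ✓; |HN| = 24.10 ✓; ∠HNV = 97.90° ✓; |NV| = 33.00 ✓; ∠(NV, VR) = 96.70° ✗; |VR| = 12.00 ✓.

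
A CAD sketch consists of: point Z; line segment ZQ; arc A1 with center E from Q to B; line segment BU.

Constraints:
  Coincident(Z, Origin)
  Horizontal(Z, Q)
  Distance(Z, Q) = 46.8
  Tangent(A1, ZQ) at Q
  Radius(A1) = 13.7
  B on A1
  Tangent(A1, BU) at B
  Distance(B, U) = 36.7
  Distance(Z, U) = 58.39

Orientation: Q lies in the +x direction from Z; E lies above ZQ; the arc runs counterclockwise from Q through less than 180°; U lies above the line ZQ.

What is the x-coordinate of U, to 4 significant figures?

30.94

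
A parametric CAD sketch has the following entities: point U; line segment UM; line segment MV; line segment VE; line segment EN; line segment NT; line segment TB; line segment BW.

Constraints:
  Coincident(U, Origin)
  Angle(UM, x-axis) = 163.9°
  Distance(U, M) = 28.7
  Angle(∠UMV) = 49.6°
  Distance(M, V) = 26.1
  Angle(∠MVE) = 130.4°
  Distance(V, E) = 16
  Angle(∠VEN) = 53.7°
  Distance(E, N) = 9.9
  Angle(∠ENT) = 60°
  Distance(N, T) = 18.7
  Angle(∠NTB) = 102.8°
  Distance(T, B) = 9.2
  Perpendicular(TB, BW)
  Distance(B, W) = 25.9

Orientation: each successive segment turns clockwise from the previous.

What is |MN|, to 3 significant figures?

29.6

U is at the origin; UM runs at 163.9° with length 28.7, so M = (-27.6, 7.96). ∠UMV = 49.6° gives MV at 33.5° from the x-axis; with |MV| = 26.1, V = (-5.81, 22.4). ∠MVE = 130.4° gives VE at -16.1° from the x-axis; with |VE| = 16.0, E = (9.56, 17.9). ∠VEN = 53.7° gives EN at -142° from the x-axis; with |EN| = 9.9, N = (1.72, 11.9). Then |MN| = |N − M| = 29.6.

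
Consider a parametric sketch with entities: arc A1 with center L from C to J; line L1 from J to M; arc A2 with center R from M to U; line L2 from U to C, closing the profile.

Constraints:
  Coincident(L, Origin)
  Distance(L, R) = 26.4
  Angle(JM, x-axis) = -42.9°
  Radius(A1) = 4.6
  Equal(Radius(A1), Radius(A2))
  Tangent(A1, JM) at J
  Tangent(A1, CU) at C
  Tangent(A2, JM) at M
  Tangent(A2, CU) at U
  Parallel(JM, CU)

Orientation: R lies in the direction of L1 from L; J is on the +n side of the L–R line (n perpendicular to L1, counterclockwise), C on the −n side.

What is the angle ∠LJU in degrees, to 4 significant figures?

70.79°

The slot axis is L1's direction at -42.9°, so u = (cos -42.9°, sin -42.9°) = (0.7325, -0.6807) and n = (−sin -42.9°, cos -42.9°) = (0.6807, 0.7325). L is at the origin and R lies 26.4 along u from L, so R = 26.4·u = (19.34, -17.97). Tangency of A1 to both parallel lines with radius 4.6 puts J and C at L ± 4.6·n: J = (3.131, 3.370), C = (-3.131, -3.370). Equal radii place M and U the same way about R: M = R + 4.6·n = (22.47, -14.60), U = R − 4.6·n = (16.21, -21.34). Then cos ∠LJU = JL·JU / (|JL||JU|), giving 70.79°.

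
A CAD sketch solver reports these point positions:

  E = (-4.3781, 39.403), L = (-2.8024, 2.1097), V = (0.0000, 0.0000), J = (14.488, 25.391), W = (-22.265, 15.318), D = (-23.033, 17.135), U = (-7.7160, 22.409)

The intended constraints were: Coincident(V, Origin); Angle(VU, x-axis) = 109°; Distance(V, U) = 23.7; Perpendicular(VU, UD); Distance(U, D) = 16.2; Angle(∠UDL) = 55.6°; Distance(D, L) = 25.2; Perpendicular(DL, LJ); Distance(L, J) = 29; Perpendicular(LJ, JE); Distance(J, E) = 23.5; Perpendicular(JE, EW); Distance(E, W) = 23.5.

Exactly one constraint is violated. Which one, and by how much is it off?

Distance(E, W) = 23.5 — off by 6.50.

V = (0.00, 0.00) ✓; VU at 109.0° ✓; |VU| = 23.70 ✓; ∠(VU, UD) = 90.00° ✓; |UD| = 16.20 ✓; ∠UDL = 55.60° ✓; |DL| = 25.20 ✓; ∠(DL, LJ) = 90.00° ✓; |LJ| = 29.00 ✓; ∠(LJ, JE) = 90.00° ✓; |JE| = 23.50 ✓; ∠(JE, EW) = 90.00° ✓; |EW| = 30.00 ✗.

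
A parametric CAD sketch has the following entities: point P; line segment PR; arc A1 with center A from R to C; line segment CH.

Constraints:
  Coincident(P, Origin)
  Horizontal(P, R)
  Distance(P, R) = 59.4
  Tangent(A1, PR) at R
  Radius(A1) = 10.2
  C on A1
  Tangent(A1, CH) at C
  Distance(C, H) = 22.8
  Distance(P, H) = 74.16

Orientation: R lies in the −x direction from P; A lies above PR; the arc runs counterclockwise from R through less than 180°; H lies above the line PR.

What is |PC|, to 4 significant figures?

54.05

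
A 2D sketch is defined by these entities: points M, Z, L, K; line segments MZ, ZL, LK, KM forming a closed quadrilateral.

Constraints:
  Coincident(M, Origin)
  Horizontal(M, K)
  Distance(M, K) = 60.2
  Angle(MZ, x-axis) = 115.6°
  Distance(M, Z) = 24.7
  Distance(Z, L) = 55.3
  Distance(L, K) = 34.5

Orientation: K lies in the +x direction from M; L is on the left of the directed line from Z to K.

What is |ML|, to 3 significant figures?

53.5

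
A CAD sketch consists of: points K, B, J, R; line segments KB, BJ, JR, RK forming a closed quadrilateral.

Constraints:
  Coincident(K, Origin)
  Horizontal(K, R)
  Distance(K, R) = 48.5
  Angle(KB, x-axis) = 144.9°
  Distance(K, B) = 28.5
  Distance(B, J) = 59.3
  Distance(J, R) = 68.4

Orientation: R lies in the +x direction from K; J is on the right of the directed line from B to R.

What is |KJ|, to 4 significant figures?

41.05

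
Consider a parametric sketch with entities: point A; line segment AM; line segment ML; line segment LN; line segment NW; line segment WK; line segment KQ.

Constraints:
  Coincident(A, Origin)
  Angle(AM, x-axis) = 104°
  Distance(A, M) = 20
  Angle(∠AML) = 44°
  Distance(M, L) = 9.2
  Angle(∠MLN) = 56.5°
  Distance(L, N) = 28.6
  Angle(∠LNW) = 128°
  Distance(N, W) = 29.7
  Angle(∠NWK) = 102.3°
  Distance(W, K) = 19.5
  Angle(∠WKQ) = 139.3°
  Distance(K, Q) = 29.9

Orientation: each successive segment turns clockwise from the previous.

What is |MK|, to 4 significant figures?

42.50

A is at the origin; AM runs at 104.0° with length 20.0, so M = (-4.838, 19.41). ∠AML = 44.0° gives ML at -32.00° from the x-axis; with |ML| = 9.2, L = (2.964, 14.53). ∠MLN = 56.5° gives LN at -155.5° from the x-axis; with |LN| = 28.6, N = (-23.06, 2.670). ∠LNW = 128.0° gives NW at 152.5° from the x-axis; with |NW| = 29.7, W = (-49.41, 16.38). ∠NWK = 102.3° gives WK at 74.80° from the x-axis; with |WK| = 19.5, K = (-44.29, 35.20). Then |MK| = |K − M| = 42.50.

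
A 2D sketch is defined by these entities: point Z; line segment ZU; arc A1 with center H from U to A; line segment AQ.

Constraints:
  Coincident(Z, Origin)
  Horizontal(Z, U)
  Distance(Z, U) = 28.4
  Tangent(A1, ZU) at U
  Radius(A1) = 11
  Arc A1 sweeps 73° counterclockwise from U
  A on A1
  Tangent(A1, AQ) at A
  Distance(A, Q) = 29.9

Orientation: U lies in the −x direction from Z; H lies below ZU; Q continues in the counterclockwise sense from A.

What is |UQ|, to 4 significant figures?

41.16

Z is at the origin; Z and U share the same y with |ZU| = 28.4 and U on the −x side, so U = (-28.40, 0.000). A1 meets ZU tangentially, so HU is at right angles to ZU, so H = U + (0, -11) = (-28.40, -11.00). On A1, U sits at bearing 90° from H; a 73° counterclockwise sweep puts A at bearing 163°, so A = H + 11.0·(cos 163°, sin 163°) = (-38.92, -7.784). Tangency of A1 to AQ means the radius HA is perpendicular to AQ, so AQ runs along (−sin 163°, cos 163°); with |AQ| = 29.9, Q = (-47.66, -36.38). Then |UQ| = |Q − U| = 41.16.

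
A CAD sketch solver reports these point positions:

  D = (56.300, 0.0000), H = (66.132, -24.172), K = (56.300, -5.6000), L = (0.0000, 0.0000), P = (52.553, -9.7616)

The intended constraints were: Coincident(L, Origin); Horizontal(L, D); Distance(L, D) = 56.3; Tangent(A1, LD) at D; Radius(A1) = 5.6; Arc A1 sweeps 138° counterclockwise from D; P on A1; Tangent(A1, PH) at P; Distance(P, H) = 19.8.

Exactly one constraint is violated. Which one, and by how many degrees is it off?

Tangent(A1, PH) at P — off by 4.70°.

L = (0.00, 0.00) ✓; L.y = 0.00, D.y = 0.00 ✓; |LD| = 56.30 ✓; ∠(KD, DL) = 90.00° ✓; |KD| = 5.600 ✓; bearing(K→P) − bearing(K→D) = 138.0° ✓; |KP| = 5.600 ✓; ∠(KP, PH) = 94.70° ✗; |PH| = 19.80 ✓.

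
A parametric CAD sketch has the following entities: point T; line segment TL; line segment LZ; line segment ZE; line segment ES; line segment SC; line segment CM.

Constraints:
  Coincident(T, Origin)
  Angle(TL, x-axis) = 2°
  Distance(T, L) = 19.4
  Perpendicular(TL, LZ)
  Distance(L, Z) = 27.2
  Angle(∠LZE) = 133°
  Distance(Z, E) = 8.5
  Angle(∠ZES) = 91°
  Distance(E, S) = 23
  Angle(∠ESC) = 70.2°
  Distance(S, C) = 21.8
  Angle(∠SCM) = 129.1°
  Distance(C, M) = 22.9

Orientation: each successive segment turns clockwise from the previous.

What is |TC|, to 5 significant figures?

18.670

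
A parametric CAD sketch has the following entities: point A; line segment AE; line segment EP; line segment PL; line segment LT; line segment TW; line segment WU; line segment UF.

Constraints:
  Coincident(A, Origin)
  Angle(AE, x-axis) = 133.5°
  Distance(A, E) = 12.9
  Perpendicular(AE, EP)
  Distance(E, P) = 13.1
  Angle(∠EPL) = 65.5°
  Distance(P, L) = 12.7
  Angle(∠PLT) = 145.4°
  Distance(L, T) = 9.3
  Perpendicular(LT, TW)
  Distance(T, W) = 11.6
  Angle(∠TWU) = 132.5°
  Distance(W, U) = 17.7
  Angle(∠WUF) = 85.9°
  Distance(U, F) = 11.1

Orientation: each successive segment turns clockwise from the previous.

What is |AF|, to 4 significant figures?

21.67

A is at the origin; AE runs at 133.5° with length 12.9, so E = (-8.880, 9.357). The perpendicularity gives EP at right angles to AE, so EP runs at 43.50°; with |EP| = 13.1, P = (0.6226, 18.37). ∠EPL = 65.5° gives PL at -71.00° from the x-axis; with |PL| = 12.7, L = (4.757, 6.367). ∠PLT = 145.4° gives LT at -105.6° from the x-axis; with |LT| = 9.3, T = (2.256, -2.591). The perpendicularity gives TW at right angles to LT, so TW runs at 164.4°; with |TW| = 11.6, W = (-8.916, 0.5287). ∠TWU = 132.5° gives WU at 116.9° from the x-axis; with |WU| = 17.7, U = (-16.92, 16.31). ∠WUF = 85.9° gives UF at 22.80° from the x-axis; with |UF| = 11.1, F = (-6.692, 20.61). Then |AF| = |F − A| = 21.67.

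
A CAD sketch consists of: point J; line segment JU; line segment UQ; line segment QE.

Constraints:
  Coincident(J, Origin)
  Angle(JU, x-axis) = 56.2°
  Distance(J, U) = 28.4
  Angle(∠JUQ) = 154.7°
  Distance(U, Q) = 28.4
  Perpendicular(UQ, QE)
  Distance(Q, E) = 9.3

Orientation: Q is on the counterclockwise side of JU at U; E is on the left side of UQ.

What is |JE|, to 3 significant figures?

54.2

J is at the origin; JU runs at 56.2° with length 28.4, so U = 28.4·(cos 56.2°, sin 56.2°) = (15.8, 23.6). ∠JUQ = 154.7°, so UQ runs at 56.2° + (180° − 154.7°) = 81.5° from the x-axis; with |UQ| = 28.4, Q = U + 28.4·(cos 81.5°, sin 81.5°) = (20.0, 51.7). UQ ⟂ QE; with |QE| = 9.3 on the left of UQ, E = Q + 9.3·(-0.989, 0.148) = (10.8, 53.1). Then |JE| = |E − J| = 54.2.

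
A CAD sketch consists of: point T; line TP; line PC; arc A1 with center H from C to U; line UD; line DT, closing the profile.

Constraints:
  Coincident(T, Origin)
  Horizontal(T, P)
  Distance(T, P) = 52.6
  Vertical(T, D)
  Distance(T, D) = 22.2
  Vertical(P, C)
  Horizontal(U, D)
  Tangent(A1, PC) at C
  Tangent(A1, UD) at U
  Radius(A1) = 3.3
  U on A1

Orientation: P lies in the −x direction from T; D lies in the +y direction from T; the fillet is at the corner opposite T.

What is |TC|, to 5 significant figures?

55.892

T is at the origin; T and P share the same y with |TP| = 52.6 and P on the −x side, so P = (-52.600, 0.0000). T and D share the same x with |TD| = 22.2 and D on the +y side, so D = (0.0000, 22.200). The virtual corner opposite T is at (-52.600, 22.200). Since A1 is tangent to PC there, HC ⟂ PC and since A1 is tangent to UD there, HU ⟂ UD, with radius 3.3, so the center H sits 3.3 in from both sides at H = (-49.300, 18.900). That places the tangent points at C = (-52.600, 18.900) on PC and U = (-49.300, 22.200) on UD. Then |TC| = |C − T| = 55.892.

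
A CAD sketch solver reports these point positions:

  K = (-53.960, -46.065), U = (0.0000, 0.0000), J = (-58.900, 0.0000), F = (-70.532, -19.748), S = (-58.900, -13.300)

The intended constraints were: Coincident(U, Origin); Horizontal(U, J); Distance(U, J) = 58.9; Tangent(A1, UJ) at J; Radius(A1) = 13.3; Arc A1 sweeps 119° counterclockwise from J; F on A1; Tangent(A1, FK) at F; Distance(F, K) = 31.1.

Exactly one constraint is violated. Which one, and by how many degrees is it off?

Tangent(A1, FK) at F — off by 3.20°.

U = (0.00, 0.00) ✓; U.y = 0.00, J.y = 0.00 ✓; |UJ| = 58.90 ✓; ∠(SJ, JU) = 90.00° ✓; |SJ| = 13.30 ✓; bearing(S→F) − bearing(S→J) = 119.0° ✓; |SF| = 13.30 ✓; ∠(SF, FK) = 86.80° ✗; |FK| = 31.10 ✓.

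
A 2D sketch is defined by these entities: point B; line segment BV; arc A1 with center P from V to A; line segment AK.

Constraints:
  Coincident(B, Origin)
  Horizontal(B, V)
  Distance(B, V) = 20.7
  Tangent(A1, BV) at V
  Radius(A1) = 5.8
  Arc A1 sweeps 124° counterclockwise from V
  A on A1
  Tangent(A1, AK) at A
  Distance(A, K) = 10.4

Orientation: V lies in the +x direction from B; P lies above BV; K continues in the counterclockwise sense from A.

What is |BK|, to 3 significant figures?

26.5

On A1, V sits at bearing -90° from P; a 124° counterclockwise sweep puts A at bearing 34°, so A = P + 5.8·(cos 34°, sin 34°) = (25.5, 9.04). A1 meets AK tangentially, so PA is at right angles to AK, so AK runs along (−sin 34°, cos 34°); with |AK| = 10.4, K = (19.7, 17.7). Then |BK| = |K − B| = 26.5.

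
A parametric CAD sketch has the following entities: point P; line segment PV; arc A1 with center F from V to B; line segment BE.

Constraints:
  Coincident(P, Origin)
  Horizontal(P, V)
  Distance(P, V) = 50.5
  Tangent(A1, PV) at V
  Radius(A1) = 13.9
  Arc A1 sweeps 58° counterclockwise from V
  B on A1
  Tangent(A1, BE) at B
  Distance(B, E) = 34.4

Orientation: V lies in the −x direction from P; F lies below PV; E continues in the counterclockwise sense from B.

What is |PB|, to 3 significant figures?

62.6

P is at the origin; P and V share the same y with |PV| = 50.5 and V on the −x side, so V = (-50.5, 0.00). A1 meets PV tangentially, so FV is at right angles to PV, so F = V + (0, -13.9) = (-50.5, -13.9). On A1, V sits at bearing 90° from F; a 58° counterclockwise sweep puts B at bearing 148°, so B = F + 13.9·(cos 148°, sin 148°) = (-62.3, -6.53). Then |PB| = |B − P| = 62.6.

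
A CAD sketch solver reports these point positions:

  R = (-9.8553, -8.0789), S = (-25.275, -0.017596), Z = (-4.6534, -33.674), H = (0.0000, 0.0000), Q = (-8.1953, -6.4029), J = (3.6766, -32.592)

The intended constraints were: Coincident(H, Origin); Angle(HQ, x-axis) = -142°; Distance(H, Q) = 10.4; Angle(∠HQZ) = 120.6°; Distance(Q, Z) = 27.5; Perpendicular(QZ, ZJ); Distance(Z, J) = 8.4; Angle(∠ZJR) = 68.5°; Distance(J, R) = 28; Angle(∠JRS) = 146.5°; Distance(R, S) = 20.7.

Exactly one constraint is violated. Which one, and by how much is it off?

Distance(R, S) = 20.7 — off by 3.30.

H = (0.00, 0.00) ✓; HQ at -142.0° ✓; |HQ| = 10.40 ✓; ∠HQZ = 120.6° ✓; |QZ| = 27.50 ✓; ∠(QZ, ZJ) = 90.00° ✓; |ZJ| = 8.400 ✓; ∠ZJR = 68.50° ✓; |JR| = 28.00 ✓; ∠JRS = 146.5° ✓; |RS| = 17.40 ✗.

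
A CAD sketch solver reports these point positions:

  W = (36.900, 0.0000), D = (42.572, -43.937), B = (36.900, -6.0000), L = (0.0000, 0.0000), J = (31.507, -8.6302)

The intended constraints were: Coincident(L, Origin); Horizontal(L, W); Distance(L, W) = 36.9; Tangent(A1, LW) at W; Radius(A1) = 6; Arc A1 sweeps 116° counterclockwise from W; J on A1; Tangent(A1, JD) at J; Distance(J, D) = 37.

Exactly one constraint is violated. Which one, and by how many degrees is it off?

Tangent(A1, JD) at J — off by 8.60°.

L = (0.00, 0.00) ✓; L.y = 0.00, W.y = 0.00 ✓; |LW| = 36.90 ✓; ∠(BW, WL) = 90.00° ✓; |BW| = 6.000 ✓; bearing(B→J) − bearing(B→W) = 116.0° ✓; |BJ| = 6.000 ✓; ∠(BJ, JD) = 98.60° ✗; |JD| = 37.00 ✓.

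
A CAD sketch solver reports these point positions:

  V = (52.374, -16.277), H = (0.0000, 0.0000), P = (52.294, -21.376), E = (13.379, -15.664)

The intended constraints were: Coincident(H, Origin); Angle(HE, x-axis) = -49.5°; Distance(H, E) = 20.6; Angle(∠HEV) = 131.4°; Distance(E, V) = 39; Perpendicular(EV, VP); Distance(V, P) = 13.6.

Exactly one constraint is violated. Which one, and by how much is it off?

Distance(V, P) = 13.6 — off by 8.50.

H = (0.00, 0.00) ✓; HE at -49.50° ✓; |HE| = 20.60 ✓; ∠HEV = 131.4° ✓; |EV| = 39.00 ✓; ∠(EV, VP) = 90.00° ✓; |VP| = 5.100 ✗.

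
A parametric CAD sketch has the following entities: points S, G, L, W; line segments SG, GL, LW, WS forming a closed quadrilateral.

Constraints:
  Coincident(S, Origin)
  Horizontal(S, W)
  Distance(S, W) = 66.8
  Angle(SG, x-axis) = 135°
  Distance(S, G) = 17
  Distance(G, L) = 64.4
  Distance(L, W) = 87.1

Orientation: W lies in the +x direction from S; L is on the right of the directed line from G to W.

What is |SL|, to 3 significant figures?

51.9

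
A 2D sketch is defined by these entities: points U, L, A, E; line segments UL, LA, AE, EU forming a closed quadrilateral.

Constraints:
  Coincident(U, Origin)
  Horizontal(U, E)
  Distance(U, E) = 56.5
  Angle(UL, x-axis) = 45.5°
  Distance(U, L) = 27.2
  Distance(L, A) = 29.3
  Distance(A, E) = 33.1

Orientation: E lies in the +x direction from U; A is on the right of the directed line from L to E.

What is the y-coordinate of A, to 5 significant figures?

-9.3435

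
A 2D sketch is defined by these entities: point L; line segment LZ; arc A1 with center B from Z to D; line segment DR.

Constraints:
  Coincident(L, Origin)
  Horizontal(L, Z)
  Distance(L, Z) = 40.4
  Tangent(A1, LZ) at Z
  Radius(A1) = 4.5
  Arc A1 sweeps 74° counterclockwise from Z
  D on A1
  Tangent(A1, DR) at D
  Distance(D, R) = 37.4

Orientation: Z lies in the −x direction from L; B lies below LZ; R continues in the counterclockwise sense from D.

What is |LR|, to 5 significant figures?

67.574

On A1, Z sits at bearing 90° from B; a 74° counterclockwise sweep puts D at bearing 164°, so D = B + 4.5·(cos 164°, sin 164°) = (-44.726, -3.2596). Tangency of A1 to DR means the radius BD is perpendicular to DR, so DR runs along (−sin 164°, cos 164°); with |DR| = 37.4, R = (-55.035, -39.211). Then |LR| = |R − L| = 67.574.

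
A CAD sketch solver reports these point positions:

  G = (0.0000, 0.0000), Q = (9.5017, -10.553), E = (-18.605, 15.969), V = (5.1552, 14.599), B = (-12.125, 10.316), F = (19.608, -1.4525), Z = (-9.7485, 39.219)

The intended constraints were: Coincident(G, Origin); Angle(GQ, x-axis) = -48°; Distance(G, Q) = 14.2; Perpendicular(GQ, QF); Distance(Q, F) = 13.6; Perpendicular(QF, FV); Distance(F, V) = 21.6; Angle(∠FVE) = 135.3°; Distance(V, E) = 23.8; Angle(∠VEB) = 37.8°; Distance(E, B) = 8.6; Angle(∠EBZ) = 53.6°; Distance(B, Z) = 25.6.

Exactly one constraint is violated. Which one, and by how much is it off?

Distance(B, Z) = 25.6 — off by 3.40.

G = (0.00, 0.00) ✓; GQ at -48.00° ✓; |GQ| = 14.20 ✓; ∠(GQ, QF) = 90.00° ✓; |QF| = 13.60 ✓; ∠(QF, FV) = 90.00° ✓; |FV| = 21.60 ✓; ∠FVE = 135.3° ✓; |VE| = 23.80 ✓; ∠VEB = 37.80° ✓; |EB| = 8.599 ✓; ∠EBZ = 53.60° ✓; |BZ| = 29.00 ✗.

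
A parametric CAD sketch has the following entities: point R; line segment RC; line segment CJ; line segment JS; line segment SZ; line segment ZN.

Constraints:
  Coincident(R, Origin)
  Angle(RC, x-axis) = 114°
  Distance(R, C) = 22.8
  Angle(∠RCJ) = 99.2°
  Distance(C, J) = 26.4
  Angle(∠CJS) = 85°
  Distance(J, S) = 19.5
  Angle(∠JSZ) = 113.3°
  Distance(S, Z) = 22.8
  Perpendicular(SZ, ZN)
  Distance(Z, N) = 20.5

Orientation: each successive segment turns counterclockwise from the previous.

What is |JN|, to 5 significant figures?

30.623

R is at the origin; RC runs at 114.0° with length 22.8, so C = (-9.2736, 20.829). ∠RCJ = 99.2° gives CJ at -165.20° from the x-axis; with |CJ| = 26.4, J = (-34.798, 14.085). ∠CJS = 85.0° gives JS at -70.200° from the x-axis; with |JS| = 19.5, S = (-28.192, -4.2621). ∠JSZ = 113.3° gives SZ at -3.5000° from the x-axis; with |SZ| = 22.8, Z = (-5.4349, -5.6540). SZ ⟂ ZN, so ZN runs at 86.500°; with |ZN| = 20.5, N = (-4.1834, 14.808). Then |JN| = |N − J| = 30.623.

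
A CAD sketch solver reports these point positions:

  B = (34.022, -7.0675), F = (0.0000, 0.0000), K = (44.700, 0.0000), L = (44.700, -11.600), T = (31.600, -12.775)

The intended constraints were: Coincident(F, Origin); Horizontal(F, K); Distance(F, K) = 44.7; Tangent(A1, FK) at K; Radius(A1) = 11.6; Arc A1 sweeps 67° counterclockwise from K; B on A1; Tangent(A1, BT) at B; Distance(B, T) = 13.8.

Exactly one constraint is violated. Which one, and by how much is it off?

Distance(B, T) = 13.8 — off by 7.60.

F = (0.00, 0.00) ✓; F.y = 0.00, K.y = 0.00 ✓; |FK| = 44.70 ✓; ∠(LK, KF) = 90.00° ✓; |LK| = 11.60 ✓; bearing(L→B) − bearing(L→K) = 67.00° ✓; |LB| = 11.60 ✓; ∠(LB, BT) = 89.99° ✓; |BT| = 6.200 ✗.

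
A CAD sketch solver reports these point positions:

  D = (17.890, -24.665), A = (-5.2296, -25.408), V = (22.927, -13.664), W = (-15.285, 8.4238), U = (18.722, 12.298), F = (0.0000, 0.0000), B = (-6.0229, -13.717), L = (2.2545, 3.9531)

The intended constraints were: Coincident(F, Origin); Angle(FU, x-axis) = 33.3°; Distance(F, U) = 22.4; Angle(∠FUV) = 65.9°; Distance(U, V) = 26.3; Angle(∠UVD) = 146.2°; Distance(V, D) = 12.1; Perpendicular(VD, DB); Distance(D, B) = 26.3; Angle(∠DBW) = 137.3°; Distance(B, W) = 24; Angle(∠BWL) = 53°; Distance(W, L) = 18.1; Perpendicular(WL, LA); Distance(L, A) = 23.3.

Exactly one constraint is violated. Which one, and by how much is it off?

Distance(L, A) = 23.3 — off by 7.00.

F = (0.00, 0.00) ✓; FU at 33.30° ✓; |FU| = 22.40 ✓; ∠FUV = 65.90° ✓; |UV| = 26.30 ✓; ∠UVD = 146.2° ✓; |VD| = 12.10 ✓; ∠(VD, DB) = 90.00° ✓; |DB| = 26.30 ✓; ∠DBW = 137.3° ✓; |BW| = 24.00 ✓; ∠BWL = 53.00° ✓; |WL| = 18.10 ✓; ∠(WL, LA) = 90.00° ✓; |LA| = 30.30 ✗.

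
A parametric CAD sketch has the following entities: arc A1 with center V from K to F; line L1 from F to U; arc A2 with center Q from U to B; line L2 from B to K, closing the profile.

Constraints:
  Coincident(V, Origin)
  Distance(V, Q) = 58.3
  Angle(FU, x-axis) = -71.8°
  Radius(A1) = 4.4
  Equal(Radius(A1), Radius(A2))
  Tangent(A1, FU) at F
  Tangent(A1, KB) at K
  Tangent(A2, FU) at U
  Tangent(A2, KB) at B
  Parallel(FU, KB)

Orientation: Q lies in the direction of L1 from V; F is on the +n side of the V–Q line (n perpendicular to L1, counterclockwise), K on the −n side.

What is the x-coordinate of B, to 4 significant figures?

14.03

The slot axis is L1's direction at -71.8°, so u = (cos -71.8°, sin -71.8°) = (0.3123, -0.9500) and n = (−sin -71.8°, cos -71.8°) = (0.9500, 0.3123). V is at the origin and Q lies 58.3 along u from V, so Q = 58.3·u = (18.21, -55.38). Tangency of A1 to both parallel lines with radius 4.4 puts F and K at V ± 4.4·n: F = (4.180, 1.374), K = (-4.180, -1.374). Equal radii place U and B the same way about Q: U = Q + 4.4·n = (22.39, -54.01), B = Q − 4.4·n = (14.03, -56.76). So B.x = 14.03.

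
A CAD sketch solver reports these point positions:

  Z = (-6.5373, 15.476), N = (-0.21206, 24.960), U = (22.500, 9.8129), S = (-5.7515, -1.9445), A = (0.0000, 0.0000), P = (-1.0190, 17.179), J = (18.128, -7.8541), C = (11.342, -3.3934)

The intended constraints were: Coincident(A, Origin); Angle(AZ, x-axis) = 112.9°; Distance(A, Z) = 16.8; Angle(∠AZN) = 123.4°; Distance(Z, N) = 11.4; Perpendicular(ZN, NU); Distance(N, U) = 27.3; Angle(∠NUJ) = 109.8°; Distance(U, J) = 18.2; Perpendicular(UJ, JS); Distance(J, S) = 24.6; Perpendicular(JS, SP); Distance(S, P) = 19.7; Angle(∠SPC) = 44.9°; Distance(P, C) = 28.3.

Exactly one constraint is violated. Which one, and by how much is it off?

Distance(P, C) = 28.3 — off by 4.30.

A = (0.00, 0.00) ✓; AZ at 112.9° ✓; |AZ| = 16.80 ✓; ∠AZN = 123.4° ✓; |ZN| = 11.40 ✓; ∠(ZN, NU) = 90.00° ✓; |NU| = 27.30 ✓; ∠NUJ = 109.8° ✓; |UJ| = 18.20 ✓; ∠(UJ, JS) = 90.00° ✓; |JS| = 24.60 ✓; ∠(JS, SP) = 90.00° ✓; |SP| = 19.70 ✓; ∠SPC = 44.90° ✓; |PC| = 24.00 ✗.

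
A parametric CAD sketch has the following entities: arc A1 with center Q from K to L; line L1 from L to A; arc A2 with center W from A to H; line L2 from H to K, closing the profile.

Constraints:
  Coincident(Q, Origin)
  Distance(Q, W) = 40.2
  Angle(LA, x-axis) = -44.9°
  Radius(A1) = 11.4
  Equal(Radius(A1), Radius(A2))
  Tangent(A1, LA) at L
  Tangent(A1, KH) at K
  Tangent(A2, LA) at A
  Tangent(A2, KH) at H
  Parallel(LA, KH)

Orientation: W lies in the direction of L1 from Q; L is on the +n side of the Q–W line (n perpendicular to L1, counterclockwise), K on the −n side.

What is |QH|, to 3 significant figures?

41.8

Tangency of A1 to both parallel lines with radius 11.4 puts L and K at Q ± 11.4·n: L = (8.05, 8.08), K = (-8.05, -8.08). Equal radii place A and H the same way about W: A = W + 11.4·n = (36.5, -20.3), H = W − 11.4·n = (20.4, -36.5). Then |QH| = |H − Q| = 41.8.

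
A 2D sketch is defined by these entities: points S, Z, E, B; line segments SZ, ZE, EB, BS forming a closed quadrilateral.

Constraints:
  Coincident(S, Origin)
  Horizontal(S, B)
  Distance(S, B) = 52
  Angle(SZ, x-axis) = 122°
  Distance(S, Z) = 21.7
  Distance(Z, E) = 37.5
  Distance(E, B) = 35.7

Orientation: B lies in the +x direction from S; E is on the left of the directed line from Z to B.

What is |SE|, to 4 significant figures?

35.08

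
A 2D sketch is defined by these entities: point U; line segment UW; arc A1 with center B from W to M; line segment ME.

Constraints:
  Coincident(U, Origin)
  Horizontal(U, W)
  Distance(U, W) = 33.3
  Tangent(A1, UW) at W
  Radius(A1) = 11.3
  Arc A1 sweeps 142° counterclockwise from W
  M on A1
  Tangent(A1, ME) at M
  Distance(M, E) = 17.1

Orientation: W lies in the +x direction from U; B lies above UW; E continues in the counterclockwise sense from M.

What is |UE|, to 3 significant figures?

40.8

U is at the origin; UW is horizontal with |UW| = 33.3 and W on the +x side, so W = (33.3, 0.00). Tangency of A1 to UW means the radius BW is perpendicular to UW, so B = W + (0, 11.3) = (33.3, 11.3). On A1, W sits at bearing -90° from B; a 142° counterclockwise sweep puts M at bearing 52°, so M = B + 11.3·(cos 52°, sin 52°) = (40.3, 20.2). The tangent condition forces BM to be normal to ME, so ME runs along (−sin 52°, cos 52°); with |ME| = 17.1, E = (26.8, 30.7). Then |UE| = |E − U| = 40.8.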